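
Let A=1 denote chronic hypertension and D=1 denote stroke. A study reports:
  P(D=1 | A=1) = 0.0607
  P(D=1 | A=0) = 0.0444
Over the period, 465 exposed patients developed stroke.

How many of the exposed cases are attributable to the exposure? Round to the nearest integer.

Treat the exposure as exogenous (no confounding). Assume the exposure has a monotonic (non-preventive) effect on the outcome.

about 125 cases

Let p₁ = 0.0607, p₀ = 0.0444.
PN = (p₁ − p₀)/p₁ = (0.0607 − 0.0444) / 0.0607 ≈ 0.26853.
Attributable cases ≈ PN × (exposed cases) = 0.26853 × 465 ≈ 124.87.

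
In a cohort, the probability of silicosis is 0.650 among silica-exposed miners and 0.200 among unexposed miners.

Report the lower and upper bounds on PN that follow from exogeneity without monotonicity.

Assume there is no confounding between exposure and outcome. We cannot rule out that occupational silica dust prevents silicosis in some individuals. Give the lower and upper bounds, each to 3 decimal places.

0.692 ≤ PN ≤ 1.000

Let p₁ = 0.65, p₀ = 0.2.
Under exogeneity alone the bounds on PN are max{0,(p₁−p₀)/p₁} ≤ PN ≤ min{1,(1−p₀)/p₁}.
  lower = (p₁ − p₀)/p₁ = 0.45 / 0.65 ≈ 0.6923
  upper = min{1, (1 − p₀)/p₁} = 0.8 / 0.65 ≈ 1.2308 → capped at 1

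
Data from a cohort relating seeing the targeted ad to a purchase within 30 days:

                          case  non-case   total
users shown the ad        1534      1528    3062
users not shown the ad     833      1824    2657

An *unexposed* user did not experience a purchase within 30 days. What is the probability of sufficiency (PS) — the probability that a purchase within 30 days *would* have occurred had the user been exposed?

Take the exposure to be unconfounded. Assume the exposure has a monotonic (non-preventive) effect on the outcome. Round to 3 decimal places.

PS ≈ 0.273

p₁ = P(outcome | exposed) = 1534/3062 = 0.50098
p₀ = P(outcome | unexposed) = 833/2657 = 0.31351
Under exogeneity and monotonicity, PS = (p₁ − p₀)/(1 − p₀).
PS = (0.50098 − 0.31351) / 0.68649 ≈ 0.2731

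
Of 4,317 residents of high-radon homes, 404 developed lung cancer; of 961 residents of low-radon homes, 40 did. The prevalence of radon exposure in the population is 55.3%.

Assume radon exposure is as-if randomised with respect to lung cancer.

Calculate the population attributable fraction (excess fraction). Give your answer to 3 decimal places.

p₁ = P(outcome | exposed) = 404/4317 = 0.093584
p₀ = P(outcome | unexposed) = 40/961 = 0.041623
Overall risk P(Y=1) = π·p₁ + (1−π)·p₀ = 0.553×0.093584 + 0.447×0.041623 = 0.070357.
Under exogeneity, PAF = [P(Y=1) − p₀] / P(Y=1).
PAF = (0.070357 − 0.041623) / 0.070357 ≈ 0.4084

PAF ≈ 0.408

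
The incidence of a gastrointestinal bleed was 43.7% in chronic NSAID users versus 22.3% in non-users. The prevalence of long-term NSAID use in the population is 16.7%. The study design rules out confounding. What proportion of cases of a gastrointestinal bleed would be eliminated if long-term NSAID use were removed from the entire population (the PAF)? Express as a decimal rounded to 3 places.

PAF ≈ 0.138

p₁ = 0.437, p₀ = 0.223.
Overall risk P(Y=1) = π·p₁ + (1−π)·p₀ = 0.167×0.437 + 0.833×0.223 = 0.25874.
Under exogeneity, PAF = [P(Y=1) − p₀] / P(Y=1).
PAF = (0.25874 − 0.223) / 0.25874 ≈ 0.1381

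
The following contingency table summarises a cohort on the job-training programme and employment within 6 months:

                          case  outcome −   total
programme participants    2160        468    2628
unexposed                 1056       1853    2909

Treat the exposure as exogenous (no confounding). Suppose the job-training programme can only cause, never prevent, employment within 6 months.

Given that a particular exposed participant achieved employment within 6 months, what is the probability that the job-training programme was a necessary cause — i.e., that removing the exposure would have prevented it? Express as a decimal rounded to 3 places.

PN ≈ 0.558

p₁ = P(outcome | exposed) = 2160/2628 = 0.82192
p₀ = P(outcome | unexposed) = 1056/2909 = 0.36301
Under exogeneity and monotonicity, PN = (p₁ − p₀)/p₁.
PN = (0.82192 − 0.36301) / 0.82192 ≈ 0.5583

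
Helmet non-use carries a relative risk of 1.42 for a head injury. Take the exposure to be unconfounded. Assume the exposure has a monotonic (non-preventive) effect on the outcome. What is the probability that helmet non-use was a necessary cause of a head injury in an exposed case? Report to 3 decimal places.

PN ≈ 0.296

Under exogeneity and monotonicity, PN = (RR − 1) / RR = 1 − 1/RR.
PN = (1.42 − 1) / 1.42 = 0.42 / 1.42 ≈ 0.2958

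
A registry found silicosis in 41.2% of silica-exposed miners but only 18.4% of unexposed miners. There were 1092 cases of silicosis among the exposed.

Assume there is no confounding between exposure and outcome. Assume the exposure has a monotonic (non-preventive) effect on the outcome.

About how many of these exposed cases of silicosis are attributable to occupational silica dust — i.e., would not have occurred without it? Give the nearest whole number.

about 604 cases

p₁ = 0.412, p₀ = 0.184.
PN = (p₁ − p₀)/p₁ = (0.412 − 0.184) / 0.412 ≈ 0.55340.
Attributable cases ≈ PN × (exposed cases) = 0.55340 × 1092 ≈ 604.31.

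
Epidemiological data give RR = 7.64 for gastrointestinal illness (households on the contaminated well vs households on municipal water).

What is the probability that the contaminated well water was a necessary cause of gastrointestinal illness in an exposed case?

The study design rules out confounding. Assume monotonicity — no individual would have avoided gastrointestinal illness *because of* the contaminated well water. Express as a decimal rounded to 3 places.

Under exogeneity and monotonicity, PN = (RR − 1) / RR = 1 − 1/RR.
PN = (7.64 − 1) / 7.64 = 6.64 / 7.64 ≈ 0.8691

PN ≈ 0.869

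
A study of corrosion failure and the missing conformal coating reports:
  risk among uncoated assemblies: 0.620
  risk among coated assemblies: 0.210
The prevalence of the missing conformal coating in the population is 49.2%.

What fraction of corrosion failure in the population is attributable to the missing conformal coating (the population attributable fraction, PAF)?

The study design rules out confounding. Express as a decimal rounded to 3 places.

Let p₁ = 0.62, p₀ = 0.21.
Overall risk P(Y=1) = π·p₁ + (1−π)·p₀ = 0.492×0.62 + 0.508×0.21 = 0.41172.
Under exogeneity, PAF = [P(Y=1) − p₀] / P(Y=1).
PAF = (0.41172 − 0.21) / 0.41172 ≈ 0.4899

PAF ≈ 0.490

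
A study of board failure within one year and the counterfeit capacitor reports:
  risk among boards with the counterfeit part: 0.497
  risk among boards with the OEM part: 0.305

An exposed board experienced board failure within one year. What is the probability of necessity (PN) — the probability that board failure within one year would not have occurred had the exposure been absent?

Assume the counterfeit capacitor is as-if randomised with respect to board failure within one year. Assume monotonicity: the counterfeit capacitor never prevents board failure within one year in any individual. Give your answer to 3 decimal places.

Let p₁ = 0.497, p₀ = 0.305.
Under exogeneity and monotonicity, PN = (p₁ − p₀) / p₁.
PN = (0.497 − 0.305) / 0.497 = 0.192 / 0.497 ≈ 0.3863

PN ≈ 0.386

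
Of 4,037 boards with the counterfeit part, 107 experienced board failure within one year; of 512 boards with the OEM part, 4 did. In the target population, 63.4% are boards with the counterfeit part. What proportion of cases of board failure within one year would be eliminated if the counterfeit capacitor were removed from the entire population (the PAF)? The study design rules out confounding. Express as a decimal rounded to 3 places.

PAF ≈ 0.603

p₁ = P(outcome | exposed) = 107/4037 = 0.026505
p₀ = P(outcome | unexposed) = 4/512 = 0.0078125
Overall risk P(Y=1) = π·p₁ + (1−π)·p₀ = 0.634×0.026505 + 0.366×0.0078125 = 0.019663.
Under exogeneity, PAF = [P(Y=1) − p₀] / P(Y=1).
PAF = (0.019663 − 0.0078125) / 0.019663 ≈ 0.6027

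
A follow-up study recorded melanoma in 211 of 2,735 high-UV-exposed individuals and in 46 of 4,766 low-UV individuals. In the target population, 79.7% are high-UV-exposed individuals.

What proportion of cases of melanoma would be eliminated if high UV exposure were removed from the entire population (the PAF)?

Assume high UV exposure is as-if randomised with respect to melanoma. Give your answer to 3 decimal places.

p₁ = P(outcome | exposed) = 211/2735 = 0.077148
p₀ = P(outcome | unexposed) = 46/4766 = 0.0096517
Overall risk P(Y=1) = π·p₁ + (1−π)·p₀ = 0.797×0.077148 + 0.203×0.0096517 = 0.063446.
Under exogeneity, PAF = [P(Y=1) − p₀] / P(Y=1).
PAF = (0.063446 − 0.0096517) / 0.063446 ≈ 0.8479

PAF ≈ 0.848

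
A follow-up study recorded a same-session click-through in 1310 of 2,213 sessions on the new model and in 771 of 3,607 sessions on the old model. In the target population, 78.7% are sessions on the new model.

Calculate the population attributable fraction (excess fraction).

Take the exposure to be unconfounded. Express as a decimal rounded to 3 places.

p₁ = P(outcome | exposed) = 1310/2213 = 0.59196
p₀ = P(outcome | unexposed) = 771/3607 = 0.21375
Overall risk P(Y=1) = π·p₁ + (1−π)·p₀ = 0.787×0.59196 + 0.213×0.21375 = 0.5114.
Under exogeneity, PAF = [P(Y=1) − p₀] / P(Y=1).
PAF = (0.5114 − 0.21375) / 0.5114 ≈ 0.5820

PAF ≈ 0.582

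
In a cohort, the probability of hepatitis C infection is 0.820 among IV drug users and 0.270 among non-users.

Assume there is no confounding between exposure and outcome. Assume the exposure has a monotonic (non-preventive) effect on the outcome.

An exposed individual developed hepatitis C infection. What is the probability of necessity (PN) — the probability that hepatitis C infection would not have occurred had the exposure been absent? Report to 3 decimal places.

Let p₁ = 0.82, p₀ = 0.27.
Under exogeneity and monotonicity, PN = (p₁ − p₀) / p₁.
PN = (0.82 − 0.27) / 0.82 = 0.55 / 0.82 ≈ 0.6707

PN ≈ 0.671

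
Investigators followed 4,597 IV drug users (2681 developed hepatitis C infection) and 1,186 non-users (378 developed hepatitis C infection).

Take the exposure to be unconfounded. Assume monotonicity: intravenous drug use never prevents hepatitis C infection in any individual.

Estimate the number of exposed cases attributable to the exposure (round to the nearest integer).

about 1216 cases

p₁ = P(outcome | exposed) = 2681/4597 = 0.58321
p₀ = P(outcome | unexposed) = 378/1186 = 0.31872
PN = (p₁ − p₀)/p₁ = (0.58321 − 0.31872) / 0.58321 ≈ 0.45351.
Attributable cases ≈ PN × (exposed cases) = 0.45351 × 2681 ≈ 1215.85.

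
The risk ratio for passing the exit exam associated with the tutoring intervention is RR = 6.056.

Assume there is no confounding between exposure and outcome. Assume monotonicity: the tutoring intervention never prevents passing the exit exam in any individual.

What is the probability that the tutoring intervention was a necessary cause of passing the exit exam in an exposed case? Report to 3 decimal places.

Under exogeneity and monotonicity, PN = (RR − 1) / RR = 1 − 1/RR.
PN = (6.056 − 1) / 6.056 = 5.056 / 6.056 ≈ 0.8349

PN ≈ 0.835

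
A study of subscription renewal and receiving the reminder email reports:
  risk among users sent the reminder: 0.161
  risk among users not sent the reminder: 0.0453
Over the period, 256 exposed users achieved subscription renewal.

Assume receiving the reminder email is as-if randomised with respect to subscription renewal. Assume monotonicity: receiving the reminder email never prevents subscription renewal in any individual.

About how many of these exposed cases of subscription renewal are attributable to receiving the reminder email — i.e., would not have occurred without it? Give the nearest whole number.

about 184 cases

Let p₁ = 0.161, p₀ = 0.0453.
PN = (p₁ − p₀)/p₁ = (0.161 − 0.0453) / 0.161 ≈ 0.71863.
Attributable cases ≈ PN × (exposed cases) = 0.71863 × 256 ≈ 183.97.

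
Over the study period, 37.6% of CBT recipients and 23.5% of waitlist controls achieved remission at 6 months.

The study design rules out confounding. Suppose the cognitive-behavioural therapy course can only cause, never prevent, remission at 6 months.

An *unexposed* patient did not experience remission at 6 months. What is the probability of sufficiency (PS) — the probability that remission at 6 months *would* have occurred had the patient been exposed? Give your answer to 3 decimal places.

p₁ = 0.376, p₀ = 0.235.
Under exogeneity and monotonicity, PS = (p₁ − p₀) / (1 − p₀).
PS = (0.376 − 0.235) / (1 − 0.235) = 0.141 / 0.765 ≈ 0.1843

PS ≈ 0.184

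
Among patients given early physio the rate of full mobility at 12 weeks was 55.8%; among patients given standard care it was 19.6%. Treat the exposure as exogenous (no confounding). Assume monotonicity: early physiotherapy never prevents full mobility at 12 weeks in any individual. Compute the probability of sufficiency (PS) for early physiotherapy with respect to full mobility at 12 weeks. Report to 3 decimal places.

p₁ = 0.558, p₀ = 0.196.
Under exogeneity and monotonicity, PS = (p₁ − p₀) / (1 − p₀).
PS = (0.558 − 0.196) / (1 − 0.196) = 0.362 / 0.804 ≈ 0.4502

PS ≈ 0.450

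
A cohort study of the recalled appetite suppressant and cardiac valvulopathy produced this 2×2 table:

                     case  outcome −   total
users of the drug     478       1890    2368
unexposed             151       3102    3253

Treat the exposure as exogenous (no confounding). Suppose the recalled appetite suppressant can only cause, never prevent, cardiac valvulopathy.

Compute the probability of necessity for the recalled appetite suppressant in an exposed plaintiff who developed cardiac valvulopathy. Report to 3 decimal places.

PN ≈ 0.770

p₁ = P(outcome | exposed) = 478/2368 = 0.20186
p₀ = P(outcome | unexposed) = 151/3253 = 0.046419
Under exogeneity and monotonicity, PN = (p₁ − p₀) / p₁.
PN = (0.20186 − 0.046419) / 0.20186 = 0.15544 / 0.20186 ≈ 0.7700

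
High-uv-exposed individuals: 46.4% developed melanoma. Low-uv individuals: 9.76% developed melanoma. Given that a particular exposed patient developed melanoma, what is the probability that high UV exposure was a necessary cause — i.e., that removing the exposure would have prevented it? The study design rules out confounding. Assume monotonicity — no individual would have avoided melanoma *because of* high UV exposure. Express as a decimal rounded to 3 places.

PN ≈ 0.790

p₁ = 0.464, p₀ = 0.0976.
Under exogeneity and monotonicity, PN = (p₁ − p₀) / p₁.
PN = (0.464 − 0.0976) / 0.464 = 0.3664 / 0.464 ≈ 0.7897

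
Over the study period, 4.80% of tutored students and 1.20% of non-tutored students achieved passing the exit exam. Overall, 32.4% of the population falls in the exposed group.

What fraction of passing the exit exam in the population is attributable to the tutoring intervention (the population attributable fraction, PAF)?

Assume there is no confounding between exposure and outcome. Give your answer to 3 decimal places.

PAF ≈ 0.493

p₁ = 0.048, p₀ = 0.012.
Overall risk P(Y=1) = π·p₁ + (1−π)·p₀ = 0.324×0.048 + 0.676×0.012 = 0.023664.
Under exogeneity, PAF = [P(Y=1) − p₀] / P(Y=1).
PAF = (0.023664 − 0.012) / 0.023664 ≈ 0.4929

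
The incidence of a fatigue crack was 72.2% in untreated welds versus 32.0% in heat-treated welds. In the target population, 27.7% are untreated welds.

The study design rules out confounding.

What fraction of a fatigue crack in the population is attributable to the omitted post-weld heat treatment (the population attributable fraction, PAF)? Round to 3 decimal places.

p₁ = 0.722, p₀ = 0.32.
Overall risk P(Y=1) = π·p₁ + (1−π)·p₀ = 0.277×0.722 + 0.723×0.32 = 0.43135.
Under exogeneity, PAF = [P(Y=1) − p₀] / P(Y=1).
PAF = (0.43135 − 0.32) / 0.43135 ≈ 0.2581

PAF ≈ 0.258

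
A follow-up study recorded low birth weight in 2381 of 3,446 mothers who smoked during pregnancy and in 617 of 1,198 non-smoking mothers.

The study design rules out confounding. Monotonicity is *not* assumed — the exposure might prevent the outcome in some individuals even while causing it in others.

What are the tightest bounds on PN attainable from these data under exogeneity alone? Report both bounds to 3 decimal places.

p₁ = P(outcome | exposed) = 2381/3446 = 0.69095
p₀ = P(outcome | unexposed) = 617/1198 = 0.51503
Under exogeneity alone the bounds on PN are max{0,(p₁−p₀)/p₁} ≤ PN ≤ min{1,(1−p₀)/p₁}.
  lower = (p₁ − p₀)/p₁ = 0.17592 / 0.69095 ≈ 0.2546
  upper = min{1, (1 − p₀)/p₁} = 0.48497 / 0.69095 ≈ 0.7019

0.255 ≤ PN ≤ 0.702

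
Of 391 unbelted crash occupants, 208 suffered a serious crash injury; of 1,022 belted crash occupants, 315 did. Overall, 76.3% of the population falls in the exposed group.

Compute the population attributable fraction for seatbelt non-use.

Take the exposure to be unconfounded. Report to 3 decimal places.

PAF ≈ 0.356

p₁ = P(outcome | exposed) = 208/391 = 0.53197
p₀ = P(outcome | unexposed) = 315/1022 = 0.30822
Overall risk P(Y=1) = π·p₁ + (1−π)·p₀ = 0.763×0.53197 + 0.237×0.30822 = 0.47894.
Under exogeneity, PAF = [P(Y=1) − p₀] / P(Y=1).
PAF = (0.47894 − 0.30822) / 0.47894 ≈ 0.3565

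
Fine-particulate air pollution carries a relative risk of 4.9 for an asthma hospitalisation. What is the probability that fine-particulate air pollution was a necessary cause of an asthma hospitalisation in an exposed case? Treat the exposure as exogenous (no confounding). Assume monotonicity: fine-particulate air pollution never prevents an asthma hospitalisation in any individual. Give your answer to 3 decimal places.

Under exogeneity and monotonicity, PN = (RR − 1) / RR = 1 − 1/RR.
PN = (4.9 − 1) / 4.9 = 3.9 / 4.9 ≈ 0.7959

PN ≈ 0.796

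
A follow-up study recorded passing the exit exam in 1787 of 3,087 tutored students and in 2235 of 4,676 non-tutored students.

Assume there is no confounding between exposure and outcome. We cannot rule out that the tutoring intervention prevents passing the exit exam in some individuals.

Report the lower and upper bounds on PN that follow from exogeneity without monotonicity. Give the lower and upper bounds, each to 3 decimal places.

p₁ = P(outcome | exposed) = 1787/3087 = 0.57888
p₀ = P(outcome | unexposed) = 2235/4676 = 0.47797
Under exogeneity alone the bounds on PN are max{0,(p₁−p₀)/p₁} ≤ PN ≤ min{1,(1−p₀)/p₁}.
  lower = (p₁ − p₀)/p₁ = 0.10091 / 0.57888 ≈ 0.1743
  upper = min{1, (1 − p₀)/p₁} = 0.52203 / 0.57888 ≈ 0.9018

0.174 ≤ PN ≤ 0.902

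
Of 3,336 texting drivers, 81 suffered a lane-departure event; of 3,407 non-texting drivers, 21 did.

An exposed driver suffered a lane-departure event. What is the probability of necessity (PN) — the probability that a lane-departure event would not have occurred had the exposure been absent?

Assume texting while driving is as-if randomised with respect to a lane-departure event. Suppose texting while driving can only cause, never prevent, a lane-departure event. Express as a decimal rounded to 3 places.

p₁ = P(outcome | exposed) = 81/3336 = 0.024281
p₀ = P(outcome | unexposed) = 21/3407 = 0.0061638
Under exogeneity and monotonicity, PN = (p₁ − p₀) / p₁.
PN = (0.024281 − 0.0061638) / 0.024281 = 0.018117 / 0.024281 ≈ 0.7461

PN ≈ 0.746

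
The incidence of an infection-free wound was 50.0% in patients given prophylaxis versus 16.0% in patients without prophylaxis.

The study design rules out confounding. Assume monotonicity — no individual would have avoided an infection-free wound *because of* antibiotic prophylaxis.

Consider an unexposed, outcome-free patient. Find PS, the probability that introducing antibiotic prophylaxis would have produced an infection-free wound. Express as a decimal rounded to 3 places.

PS ≈ 0.405

p₁ = 0.5, p₀ = 0.16.
Under exogeneity and monotonicity, PS = (p₁ − p₀) / (1 − p₀).
PS = (0.5 − 0.16) / (1 − 0.16) = 0.34 / 0.84 ≈ 0.4048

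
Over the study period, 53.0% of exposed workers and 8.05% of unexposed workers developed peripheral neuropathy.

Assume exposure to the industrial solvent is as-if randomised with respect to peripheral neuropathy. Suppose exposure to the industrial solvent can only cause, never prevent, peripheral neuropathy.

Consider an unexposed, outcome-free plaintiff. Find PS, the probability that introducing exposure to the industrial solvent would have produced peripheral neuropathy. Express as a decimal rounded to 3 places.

PS ≈ 0.489

p₁ = 0.53, p₀ = 0.0805.
Under exogeneity and monotonicity, PS = (p₁ − p₀) / (1 − p₀).
PS = (0.53 − 0.0805) / (1 − 0.0805) = 0.4495 / 0.9195 ≈ 0.4889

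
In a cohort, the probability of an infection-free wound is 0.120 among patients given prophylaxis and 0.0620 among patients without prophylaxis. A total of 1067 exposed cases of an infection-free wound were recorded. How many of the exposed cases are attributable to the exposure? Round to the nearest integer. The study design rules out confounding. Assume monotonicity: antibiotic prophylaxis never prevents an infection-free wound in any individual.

Let p₁ = 0.12, p₀ = 0.062.
PN = (p₁ − p₀)/p₁ = (0.12 − 0.062) / 0.12 ≈ 0.48333.
Attributable cases ≈ PN × (exposed cases) = 0.48333 × 1067 ≈ 515.72.

about 516 cases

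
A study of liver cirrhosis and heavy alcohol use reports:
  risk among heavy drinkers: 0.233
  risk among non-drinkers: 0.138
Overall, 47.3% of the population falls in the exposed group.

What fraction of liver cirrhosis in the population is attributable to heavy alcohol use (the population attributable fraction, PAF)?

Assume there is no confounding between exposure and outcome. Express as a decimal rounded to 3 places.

Let p₁ = 0.233, p₀ = 0.138.
Overall risk P(Y=1) = π·p₁ + (1−π)·p₀ = 0.473×0.233 + 0.527×0.138 = 0.18294.
Under exogeneity, PAF = [P(Y=1) − p₀] / P(Y=1).
PAF = (0.18294 − 0.138) / 0.18294 ≈ 0.2456

PAF ≈ 0.246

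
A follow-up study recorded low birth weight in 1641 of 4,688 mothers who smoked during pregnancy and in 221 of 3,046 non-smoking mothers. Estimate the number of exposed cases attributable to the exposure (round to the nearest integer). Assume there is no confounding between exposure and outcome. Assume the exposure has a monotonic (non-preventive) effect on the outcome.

about 1301 cases

p₁ = P(outcome | exposed) = 1641/4688 = 0.35004
p₀ = P(outcome | unexposed) = 221/3046 = 0.072554
PN = (p₁ − p₀)/p₁ = (0.35004 − 0.072554) / 0.35004 ≈ 0.79273.
Attributable cases ≈ PN × (exposed cases) = 0.79273 × 1641 ≈ 1300.87.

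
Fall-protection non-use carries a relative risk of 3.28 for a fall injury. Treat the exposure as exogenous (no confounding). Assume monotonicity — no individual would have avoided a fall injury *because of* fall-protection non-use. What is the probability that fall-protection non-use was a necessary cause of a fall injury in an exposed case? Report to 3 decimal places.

PN ≈ 0.695

Under exogeneity and monotonicity, PN = (RR − 1) / RR = 1 − 1/RR.
PN = (3.28 − 1) / 3.28 = 2.28 / 3.28 ≈ 0.6951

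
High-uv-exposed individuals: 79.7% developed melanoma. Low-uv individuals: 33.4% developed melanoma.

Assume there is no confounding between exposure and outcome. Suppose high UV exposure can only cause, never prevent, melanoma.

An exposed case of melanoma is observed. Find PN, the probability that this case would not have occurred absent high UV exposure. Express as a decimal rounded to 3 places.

p₁ = 0.797, p₀ = 0.334.
Under exogeneity and monotonicity, PN = (p₁ − p₀) / p₁.
PN = (0.797 − 0.334) / 0.797 = 0.463 / 0.797 ≈ 0.5809

PN ≈ 0.581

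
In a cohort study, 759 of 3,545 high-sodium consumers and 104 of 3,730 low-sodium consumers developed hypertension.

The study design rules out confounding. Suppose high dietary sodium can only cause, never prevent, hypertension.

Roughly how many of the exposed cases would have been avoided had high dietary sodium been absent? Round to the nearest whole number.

p₁ = P(outcome | exposed) = 759/3545 = 0.2141
p₀ = P(outcome | unexposed) = 104/3730 = 0.027882
PN = (p₁ − p₀)/p₁ = (0.2141 − 0.027882) / 0.2141 ≈ 0.86977.
Attributable cases ≈ PN × (exposed cases) = 0.86977 × 759 ≈ 660.16.

about 660 cases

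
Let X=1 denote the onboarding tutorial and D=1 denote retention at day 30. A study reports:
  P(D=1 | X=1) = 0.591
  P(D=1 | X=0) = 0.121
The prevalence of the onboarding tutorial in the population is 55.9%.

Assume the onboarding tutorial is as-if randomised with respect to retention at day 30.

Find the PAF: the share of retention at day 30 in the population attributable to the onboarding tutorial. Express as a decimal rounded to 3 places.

PAF ≈ 0.685

Let p₁ = 0.591, p₀ = 0.121.
Overall risk P(Y=1) = π·p₁ + (1−π)·p₀ = 0.559×0.591 + 0.441×0.121 = 0.38373.
Under exogeneity, PAF = [P(Y=1) − p₀] / P(Y=1).
PAF = (0.38373 − 0.121) / 0.38373 ≈ 0.6847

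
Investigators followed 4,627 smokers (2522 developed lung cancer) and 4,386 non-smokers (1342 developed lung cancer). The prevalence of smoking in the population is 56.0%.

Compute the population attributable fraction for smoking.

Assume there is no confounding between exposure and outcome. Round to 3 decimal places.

p₁ = P(outcome | exposed) = 2522/4627 = 0.54506
p₀ = P(outcome | unexposed) = 1342/4386 = 0.30597
Overall risk P(Y=1) = π·p₁ + (1−π)·p₀ = 0.56×0.54506 + 0.44×0.30597 = 0.43986.
Under exogeneity, PAF = [P(Y=1) − p₀] / P(Y=1).
PAF = (0.43986 − 0.30597) / 0.43986 ≈ 0.3044

PAF ≈ 0.304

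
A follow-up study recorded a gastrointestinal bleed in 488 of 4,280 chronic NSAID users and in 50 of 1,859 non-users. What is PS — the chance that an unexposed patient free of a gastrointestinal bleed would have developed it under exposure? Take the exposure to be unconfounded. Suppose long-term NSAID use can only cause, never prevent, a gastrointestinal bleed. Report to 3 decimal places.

p₁ = P(outcome | exposed) = 488/4280 = 0.11402
p₀ = P(outcome | unexposed) = 50/1859 = 0.026896
Under exogeneity and monotonicity, PS = (p₁ − p₀) / (1 − p₀).
PS = (0.11402 − 0.026896) / (1 − 0.026896) = 0.087123 / 0.9731 ≈ 0.0895

PS ≈ 0.090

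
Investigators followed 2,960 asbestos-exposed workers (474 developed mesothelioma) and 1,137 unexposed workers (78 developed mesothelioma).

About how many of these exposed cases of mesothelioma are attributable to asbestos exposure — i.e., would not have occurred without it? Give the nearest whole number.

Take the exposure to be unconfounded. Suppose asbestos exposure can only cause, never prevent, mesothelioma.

about 271 cases

p₁ = P(outcome | exposed) = 474/2960 = 0.16014
p₀ = P(outcome | unexposed) = 78/1137 = 0.068602
PN = (p₁ − p₀)/p₁ = (0.16014 − 0.068602) / 0.16014 ≈ 0.57160.
Attributable cases ≈ PN × (exposed cases) = 0.57160 × 474 ≈ 270.94.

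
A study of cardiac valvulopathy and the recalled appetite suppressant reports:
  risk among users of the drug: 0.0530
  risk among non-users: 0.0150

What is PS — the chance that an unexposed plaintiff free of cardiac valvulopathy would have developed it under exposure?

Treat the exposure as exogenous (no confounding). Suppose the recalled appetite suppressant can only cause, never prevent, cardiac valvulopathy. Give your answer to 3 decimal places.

Let p₁ = 0.053, p₀ = 0.015.
Under exogeneity and monotonicity, PS = (p₁ − p₀) / (1 − p₀).
PS = (0.053 − 0.015) / (1 − 0.015) = 0.038 / 0.985 ≈ 0.0386

PS ≈ 0.039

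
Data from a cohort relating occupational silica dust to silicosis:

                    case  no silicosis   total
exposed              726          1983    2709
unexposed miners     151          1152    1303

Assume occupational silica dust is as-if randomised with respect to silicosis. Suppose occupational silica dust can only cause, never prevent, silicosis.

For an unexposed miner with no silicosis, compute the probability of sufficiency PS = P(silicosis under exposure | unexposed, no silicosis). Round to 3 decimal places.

p₁ = P(outcome | exposed) = 726/2709 = 0.268
p₀ = P(outcome | unexposed) = 151/1303 = 0.11589
Under exogeneity and monotonicity, PS = (p₁ − p₀)/(1 − p₀).
PS = (0.268 − 0.11589) / 0.88411 ≈ 0.1720

PS ≈ 0.172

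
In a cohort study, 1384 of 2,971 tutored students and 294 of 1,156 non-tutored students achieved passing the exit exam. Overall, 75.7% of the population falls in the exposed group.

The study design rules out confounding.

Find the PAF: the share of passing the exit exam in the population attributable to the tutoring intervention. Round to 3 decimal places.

PAF ≈ 0.386

p₁ = P(outcome | exposed) = 1384/2971 = 0.46584
p₀ = P(outcome | unexposed) = 294/1156 = 0.25433
Overall risk P(Y=1) = π·p₁ + (1−π)·p₀ = 0.757×0.46584 + 0.243×0.25433 = 0.41444.
Under exogeneity, PAF = [P(Y=1) − p₀] / P(Y=1).
PAF = (0.41444 − 0.25433) / 0.41444 ≈ 0.3863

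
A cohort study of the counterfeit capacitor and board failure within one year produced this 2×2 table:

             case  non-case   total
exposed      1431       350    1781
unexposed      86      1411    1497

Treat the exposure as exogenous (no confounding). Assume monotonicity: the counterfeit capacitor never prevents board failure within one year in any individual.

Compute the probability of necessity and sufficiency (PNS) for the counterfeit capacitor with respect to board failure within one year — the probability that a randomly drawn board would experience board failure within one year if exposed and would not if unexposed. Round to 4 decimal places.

PNS ≈ 0.7460

p₁ = P(outcome | exposed) = 1431/1781 = 0.80348
p₀ = P(outcome | unexposed) = 86/1497 = 0.057448
Under exogeneity and monotonicity, PNS = p₁ − p₀.
PNS = 0.80348 − 0.057448 = 0.74603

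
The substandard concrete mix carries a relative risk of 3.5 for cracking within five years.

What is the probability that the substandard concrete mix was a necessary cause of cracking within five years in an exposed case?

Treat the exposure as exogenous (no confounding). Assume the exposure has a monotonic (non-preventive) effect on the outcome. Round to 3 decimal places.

PN ≈ 0.714

Under exogeneity and monotonicity, PN = (RR − 1) / RR = 1 − 1/RR.
PN = (3.5 − 1) / 3.5 = 2.5 / 3.5 ≈ 0.7143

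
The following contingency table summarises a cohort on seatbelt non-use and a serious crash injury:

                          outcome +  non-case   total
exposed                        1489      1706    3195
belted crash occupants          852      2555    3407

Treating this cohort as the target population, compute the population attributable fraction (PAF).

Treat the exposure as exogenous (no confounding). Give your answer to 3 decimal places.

PAF ≈ 0.295

p₁ = P(outcome | exposed) = 1489/3195 = 0.46604
p₀ = P(outcome | unexposed) = 852/3407 = 0.25007
Exposure prevalence π = 3195/6602 = 0.48394; overall risk P(Y=1) = 0.35459.
Under exogeneity, PAF = [P(Y=1) − p₀]/P(Y=1).
PAF = (0.35459 − 0.25007) / 0.35459 ≈ 0.2948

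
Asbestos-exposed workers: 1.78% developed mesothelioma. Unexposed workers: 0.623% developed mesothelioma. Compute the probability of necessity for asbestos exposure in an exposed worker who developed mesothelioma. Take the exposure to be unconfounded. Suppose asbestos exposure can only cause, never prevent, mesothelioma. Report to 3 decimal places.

p₁ = 0.0178, p₀ = 0.00623.
Under exogeneity and monotonicity, PN = (p₁ − p₀) / p₁.
PN = (0.0178 − 0.00623) / 0.0178 = 0.01157 / 0.0178 ≈ 0.6500

PN ≈ 0.650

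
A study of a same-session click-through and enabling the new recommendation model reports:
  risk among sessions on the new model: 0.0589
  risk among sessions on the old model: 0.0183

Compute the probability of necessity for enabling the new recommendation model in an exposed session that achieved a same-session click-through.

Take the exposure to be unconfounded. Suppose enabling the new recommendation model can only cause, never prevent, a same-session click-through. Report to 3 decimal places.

Let p₁ = 0.0589, p₀ = 0.0183.
Under exogeneity and monotonicity, PN = (p₁ − p₀) / p₁.
PN = (0.0589 − 0.0183) / 0.0589 = 0.0406 / 0.0589 ≈ 0.6893

PN ≈ 0.689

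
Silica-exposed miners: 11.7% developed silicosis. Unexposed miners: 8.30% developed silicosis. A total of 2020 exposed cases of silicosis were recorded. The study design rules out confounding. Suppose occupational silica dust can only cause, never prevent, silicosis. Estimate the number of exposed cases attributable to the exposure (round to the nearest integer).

p₁ = 0.117, p₀ = 0.083.
PN = (p₁ − p₀)/p₁ = (0.117 − 0.083) / 0.117 ≈ 0.29060.
Attributable cases ≈ PN × (exposed cases) = 0.29060 × 2020 ≈ 587.01.

about 587 cases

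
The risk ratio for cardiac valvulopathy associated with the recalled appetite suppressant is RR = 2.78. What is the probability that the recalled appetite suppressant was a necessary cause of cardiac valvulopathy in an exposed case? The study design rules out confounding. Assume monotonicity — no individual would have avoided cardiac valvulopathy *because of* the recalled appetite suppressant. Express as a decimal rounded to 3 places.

Under exogeneity and monotonicity, PN = (RR − 1) / RR = 1 − 1/RR.
PN = (2.78 − 1) / 2.78 = 1.78 / 2.78 ≈ 0.6403

PN ≈ 0.640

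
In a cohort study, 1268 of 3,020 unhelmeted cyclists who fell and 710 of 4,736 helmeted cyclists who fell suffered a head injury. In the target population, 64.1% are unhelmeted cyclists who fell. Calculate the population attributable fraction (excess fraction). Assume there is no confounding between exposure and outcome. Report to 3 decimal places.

p₁ = P(outcome | exposed) = 1268/3020 = 0.41987
p₀ = P(outcome | unexposed) = 710/4736 = 0.14992
Overall risk P(Y=1) = π·p₁ + (1−π)·p₀ = 0.641×0.41987 + 0.359×0.14992 = 0.32295.
Under exogeneity, PAF = [P(Y=1) − p₀] / P(Y=1).
PAF = (0.32295 − 0.14992) / 0.32295 ≈ 0.5358

PAF ≈ 0.536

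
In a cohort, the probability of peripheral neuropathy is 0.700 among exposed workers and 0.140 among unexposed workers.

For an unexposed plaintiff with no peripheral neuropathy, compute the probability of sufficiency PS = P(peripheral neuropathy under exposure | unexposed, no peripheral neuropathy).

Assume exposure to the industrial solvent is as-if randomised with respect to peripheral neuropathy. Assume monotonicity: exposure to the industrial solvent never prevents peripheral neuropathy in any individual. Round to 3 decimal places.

PS ≈ 0.651

Let p₁ = 0.7, p₀ = 0.14.
Under exogeneity and monotonicity, PS = (p₁ − p₀) / (1 − p₀).
PS = (0.7 − 0.14) / (1 − 0.14) = 0.56 / 0.86 ≈ 0.6512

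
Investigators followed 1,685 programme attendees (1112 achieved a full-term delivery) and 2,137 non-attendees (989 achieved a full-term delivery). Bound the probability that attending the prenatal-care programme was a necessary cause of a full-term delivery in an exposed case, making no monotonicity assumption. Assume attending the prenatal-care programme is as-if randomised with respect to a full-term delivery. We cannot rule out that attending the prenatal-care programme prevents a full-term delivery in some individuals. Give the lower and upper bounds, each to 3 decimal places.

0.299 ≤ PN ≤ 0.814

p₁ = P(outcome | exposed) = 1112/1685 = 0.65994
p₀ = P(outcome | unexposed) = 989/2137 = 0.4628
Under exogeneity alone the bounds on PN are max{0,(p₁−p₀)/p₁} ≤ PN ≤ min{1,(1−p₀)/p₁}.
  lower = (p₁ − p₀)/p₁ = 0.19714 / 0.65994 ≈ 0.2987
  upper = min{1, (1 − p₀)/p₁} = 0.5372 / 0.65994 ≈ 0.8140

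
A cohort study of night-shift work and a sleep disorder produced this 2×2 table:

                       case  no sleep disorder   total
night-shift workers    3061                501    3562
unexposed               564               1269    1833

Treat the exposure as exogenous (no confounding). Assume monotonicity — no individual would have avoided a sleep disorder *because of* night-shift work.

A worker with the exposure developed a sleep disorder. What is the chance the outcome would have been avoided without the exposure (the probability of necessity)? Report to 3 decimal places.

PN ≈ 0.642

p₁ = P(outcome | exposed) = 3061/3562 = 0.85935
p₀ = P(outcome | unexposed) = 564/1833 = 0.30769
Under exogeneity and monotonicity, PN = (p₁ − p₀)/p₁.
PN = (0.85935 − 0.30769) / 0.85935 ≈ 0.6419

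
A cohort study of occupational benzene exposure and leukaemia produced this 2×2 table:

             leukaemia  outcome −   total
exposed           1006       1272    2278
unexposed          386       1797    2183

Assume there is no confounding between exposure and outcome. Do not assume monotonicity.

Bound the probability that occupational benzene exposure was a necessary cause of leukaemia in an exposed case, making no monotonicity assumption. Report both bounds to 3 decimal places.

0.600 ≤ PN ≤ 1.000

p₁ = P(outcome | exposed) = 1006/2278 = 0.44162
p₀ = P(outcome | unexposed) = 386/2183 = 0.17682
Under exogeneity alone the bounds on PN are max{0,(p₁−p₀)/p₁} ≤ PN ≤ min{1,(1−p₀)/p₁}.
  lower = (p₁ − p₀)/p₁ = 0.26479 / 0.44162 ≈ 0.5996
  upper = min{1, (1 − p₀)/p₁} = 0.82318 / 0.44162 ≈ 1.8640 → capped at 1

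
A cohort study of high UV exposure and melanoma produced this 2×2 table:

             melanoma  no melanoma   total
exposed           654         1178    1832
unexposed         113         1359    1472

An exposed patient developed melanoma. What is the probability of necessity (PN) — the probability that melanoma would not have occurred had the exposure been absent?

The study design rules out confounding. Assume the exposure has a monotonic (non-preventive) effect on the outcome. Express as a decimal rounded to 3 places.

p₁ = P(outcome | exposed) = 654/1832 = 0.35699
p₀ = P(outcome | unexposed) = 113/1472 = 0.076766
Under exogeneity and monotonicity, PN = (p₁ − p₀)/p₁.
PN = (0.35699 − 0.076766) / 0.35699 ≈ 0.7850

PN ≈ 0.785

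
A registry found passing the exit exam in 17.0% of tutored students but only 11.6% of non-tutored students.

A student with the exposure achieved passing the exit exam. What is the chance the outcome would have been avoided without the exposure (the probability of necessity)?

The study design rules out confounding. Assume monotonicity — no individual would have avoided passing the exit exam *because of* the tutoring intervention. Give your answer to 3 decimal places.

p₁ = 0.17, p₀ = 0.116.
Under exogeneity and monotonicity, PN = (p₁ − p₀) / p₁.
PN = (0.17 − 0.116) / 0.17 = 0.054 / 0.17 ≈ 0.3176

PN ≈ 0.318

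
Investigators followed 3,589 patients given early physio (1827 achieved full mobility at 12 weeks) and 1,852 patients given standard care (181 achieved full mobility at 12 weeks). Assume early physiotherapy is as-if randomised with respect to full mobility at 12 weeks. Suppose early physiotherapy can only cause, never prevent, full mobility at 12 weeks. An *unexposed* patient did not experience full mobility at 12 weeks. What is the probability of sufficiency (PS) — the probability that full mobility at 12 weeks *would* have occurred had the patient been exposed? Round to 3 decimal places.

p₁ = P(outcome | exposed) = 1827/3589 = 0.50906
p₀ = P(outcome | unexposed) = 181/1852 = 0.097732
Under exogeneity and monotonicity, PS = (p₁ − p₀) / (1 − p₀).
PS = (0.50906 − 0.097732) / (1 − 0.097732) = 0.41132 / 0.90227 ≈ 0.4559

PS ≈ 0.456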